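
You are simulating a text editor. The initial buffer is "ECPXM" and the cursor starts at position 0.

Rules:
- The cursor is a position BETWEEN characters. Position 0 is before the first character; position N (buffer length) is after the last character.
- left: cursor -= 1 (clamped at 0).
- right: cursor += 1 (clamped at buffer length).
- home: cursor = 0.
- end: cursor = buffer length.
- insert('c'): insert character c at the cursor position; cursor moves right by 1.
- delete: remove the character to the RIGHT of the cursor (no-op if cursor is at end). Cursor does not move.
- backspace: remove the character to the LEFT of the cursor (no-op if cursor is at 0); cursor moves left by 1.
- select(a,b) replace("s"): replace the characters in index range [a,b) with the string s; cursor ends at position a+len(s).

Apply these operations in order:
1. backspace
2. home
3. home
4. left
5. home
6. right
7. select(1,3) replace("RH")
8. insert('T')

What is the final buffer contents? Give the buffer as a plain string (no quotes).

After op 1 (backspace): buf='ECPXM' cursor=0
After op 2 (home): buf='ECPXM' cursor=0
After op 3 (home): buf='ECPXM' cursor=0
After op 4 (left): buf='ECPXM' cursor=0
After op 5 (home): buf='ECPXM' cursor=0
After op 6 (right): buf='ECPXM' cursor=1
After op 7 (select(1,3) replace("RH")): buf='ERHXM' cursor=3
After op 8 (insert('T')): buf='ERHTXM' cursor=4

Answer: ERHTXM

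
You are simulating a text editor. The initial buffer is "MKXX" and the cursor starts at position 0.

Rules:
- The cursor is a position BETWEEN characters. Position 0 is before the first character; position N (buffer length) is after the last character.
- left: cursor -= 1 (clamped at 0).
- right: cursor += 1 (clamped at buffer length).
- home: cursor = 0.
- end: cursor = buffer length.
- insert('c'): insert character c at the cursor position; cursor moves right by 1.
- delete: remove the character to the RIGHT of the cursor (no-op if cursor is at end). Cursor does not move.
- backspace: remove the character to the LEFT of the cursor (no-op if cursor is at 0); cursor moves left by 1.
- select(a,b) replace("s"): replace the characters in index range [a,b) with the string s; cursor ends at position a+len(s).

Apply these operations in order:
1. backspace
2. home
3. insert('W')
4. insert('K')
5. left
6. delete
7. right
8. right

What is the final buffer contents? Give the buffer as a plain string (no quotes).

After op 1 (backspace): buf='MKXX' cursor=0
After op 2 (home): buf='MKXX' cursor=0
After op 3 (insert('W')): buf='WMKXX' cursor=1
After op 4 (insert('K')): buf='WKMKXX' cursor=2
After op 5 (left): buf='WKMKXX' cursor=1
After op 6 (delete): buf='WMKXX' cursor=1
After op 7 (right): buf='WMKXX' cursor=2
After op 8 (right): buf='WMKXX' cursor=3

Answer: WMKXX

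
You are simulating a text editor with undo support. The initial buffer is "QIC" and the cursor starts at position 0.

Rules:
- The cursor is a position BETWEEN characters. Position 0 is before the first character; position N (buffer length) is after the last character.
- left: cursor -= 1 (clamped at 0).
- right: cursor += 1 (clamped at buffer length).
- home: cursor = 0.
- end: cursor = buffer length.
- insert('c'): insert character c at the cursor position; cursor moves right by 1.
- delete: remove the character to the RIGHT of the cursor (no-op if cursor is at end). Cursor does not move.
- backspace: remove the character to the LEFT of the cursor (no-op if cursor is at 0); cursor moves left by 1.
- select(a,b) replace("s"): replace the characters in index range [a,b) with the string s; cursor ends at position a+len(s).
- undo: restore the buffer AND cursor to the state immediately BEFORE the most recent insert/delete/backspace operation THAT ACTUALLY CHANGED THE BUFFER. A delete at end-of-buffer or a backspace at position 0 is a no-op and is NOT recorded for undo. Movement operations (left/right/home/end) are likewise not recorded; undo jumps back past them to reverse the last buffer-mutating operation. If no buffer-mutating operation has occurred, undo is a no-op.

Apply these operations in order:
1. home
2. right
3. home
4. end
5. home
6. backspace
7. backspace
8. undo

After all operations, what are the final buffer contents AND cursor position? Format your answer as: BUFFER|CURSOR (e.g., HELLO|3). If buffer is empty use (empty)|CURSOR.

After op 1 (home): buf='QIC' cursor=0
After op 2 (right): buf='QIC' cursor=1
After op 3 (home): buf='QIC' cursor=0
After op 4 (end): buf='QIC' cursor=3
After op 5 (home): buf='QIC' cursor=0
After op 6 (backspace): buf='QIC' cursor=0
After op 7 (backspace): buf='QIC' cursor=0
After op 8 (undo): buf='QIC' cursor=0

Answer: QIC|0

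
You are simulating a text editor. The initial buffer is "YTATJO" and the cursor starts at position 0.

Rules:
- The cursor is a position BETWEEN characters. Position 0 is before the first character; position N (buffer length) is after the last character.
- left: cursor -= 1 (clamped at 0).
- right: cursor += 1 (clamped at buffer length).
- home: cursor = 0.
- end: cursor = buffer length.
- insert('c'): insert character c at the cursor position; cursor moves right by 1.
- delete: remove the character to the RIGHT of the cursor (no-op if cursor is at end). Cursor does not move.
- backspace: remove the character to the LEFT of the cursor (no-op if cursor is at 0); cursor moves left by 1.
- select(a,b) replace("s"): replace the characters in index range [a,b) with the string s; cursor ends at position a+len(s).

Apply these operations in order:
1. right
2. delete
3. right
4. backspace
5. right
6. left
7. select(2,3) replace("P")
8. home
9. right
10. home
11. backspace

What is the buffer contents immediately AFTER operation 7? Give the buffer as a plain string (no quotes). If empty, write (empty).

After op 1 (right): buf='YTATJO' cursor=1
After op 2 (delete): buf='YATJO' cursor=1
After op 3 (right): buf='YATJO' cursor=2
After op 4 (backspace): buf='YTJO' cursor=1
After op 5 (right): buf='YTJO' cursor=2
After op 6 (left): buf='YTJO' cursor=1
After op 7 (select(2,3) replace("P")): buf='YTPO' cursor=3

Answer: YTPO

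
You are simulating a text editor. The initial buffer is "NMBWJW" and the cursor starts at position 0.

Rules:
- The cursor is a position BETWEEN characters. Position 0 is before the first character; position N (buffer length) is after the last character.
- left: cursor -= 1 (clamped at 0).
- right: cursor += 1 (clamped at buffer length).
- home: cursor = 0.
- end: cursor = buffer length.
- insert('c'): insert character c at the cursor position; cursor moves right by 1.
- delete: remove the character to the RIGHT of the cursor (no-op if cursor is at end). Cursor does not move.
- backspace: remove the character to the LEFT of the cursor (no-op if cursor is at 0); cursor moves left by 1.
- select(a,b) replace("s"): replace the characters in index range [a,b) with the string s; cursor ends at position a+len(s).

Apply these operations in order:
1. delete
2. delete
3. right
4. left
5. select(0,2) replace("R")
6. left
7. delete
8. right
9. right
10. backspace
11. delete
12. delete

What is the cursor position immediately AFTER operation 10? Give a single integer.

Answer: 1

Derivation:
After op 1 (delete): buf='MBWJW' cursor=0
After op 2 (delete): buf='BWJW' cursor=0
After op 3 (right): buf='BWJW' cursor=1
After op 4 (left): buf='BWJW' cursor=0
After op 5 (select(0,2) replace("R")): buf='RJW' cursor=1
After op 6 (left): buf='RJW' cursor=0
After op 7 (delete): buf='JW' cursor=0
After op 8 (right): buf='JW' cursor=1
After op 9 (right): buf='JW' cursor=2
After op 10 (backspace): buf='J' cursor=1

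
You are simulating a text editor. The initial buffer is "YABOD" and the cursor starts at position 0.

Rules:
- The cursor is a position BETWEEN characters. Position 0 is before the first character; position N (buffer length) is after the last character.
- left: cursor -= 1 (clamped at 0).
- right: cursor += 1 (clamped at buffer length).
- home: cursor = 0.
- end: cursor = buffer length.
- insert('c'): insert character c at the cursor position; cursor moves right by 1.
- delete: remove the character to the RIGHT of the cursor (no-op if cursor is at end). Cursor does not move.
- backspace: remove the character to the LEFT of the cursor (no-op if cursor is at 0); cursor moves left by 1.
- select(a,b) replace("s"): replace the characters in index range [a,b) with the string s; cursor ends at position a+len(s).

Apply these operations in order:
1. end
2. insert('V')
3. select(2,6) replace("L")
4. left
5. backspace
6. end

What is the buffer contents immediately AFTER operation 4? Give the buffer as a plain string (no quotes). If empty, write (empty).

Answer: YAL

Derivation:
After op 1 (end): buf='YABOD' cursor=5
After op 2 (insert('V')): buf='YABODV' cursor=6
After op 3 (select(2,6) replace("L")): buf='YAL' cursor=3
After op 4 (left): buf='YAL' cursor=2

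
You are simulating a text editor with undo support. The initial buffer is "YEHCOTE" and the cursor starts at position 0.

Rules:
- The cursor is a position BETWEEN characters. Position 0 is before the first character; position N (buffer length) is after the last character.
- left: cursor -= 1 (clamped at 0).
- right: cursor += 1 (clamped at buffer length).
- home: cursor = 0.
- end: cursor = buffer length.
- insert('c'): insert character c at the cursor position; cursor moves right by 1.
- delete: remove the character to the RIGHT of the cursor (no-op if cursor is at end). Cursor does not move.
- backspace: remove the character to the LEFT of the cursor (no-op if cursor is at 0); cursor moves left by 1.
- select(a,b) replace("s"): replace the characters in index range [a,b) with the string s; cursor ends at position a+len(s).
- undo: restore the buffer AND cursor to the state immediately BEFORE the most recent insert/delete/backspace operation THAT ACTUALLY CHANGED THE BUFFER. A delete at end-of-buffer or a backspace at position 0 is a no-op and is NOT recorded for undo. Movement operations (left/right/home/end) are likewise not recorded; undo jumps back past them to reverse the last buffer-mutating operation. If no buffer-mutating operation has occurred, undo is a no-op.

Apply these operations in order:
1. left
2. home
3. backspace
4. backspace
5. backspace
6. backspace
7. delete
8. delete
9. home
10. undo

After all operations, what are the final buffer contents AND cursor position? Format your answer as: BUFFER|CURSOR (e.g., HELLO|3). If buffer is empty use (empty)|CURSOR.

Answer: EHCOTE|0

Derivation:
After op 1 (left): buf='YEHCOTE' cursor=0
After op 2 (home): buf='YEHCOTE' cursor=0
After op 3 (backspace): buf='YEHCOTE' cursor=0
After op 4 (backspace): buf='YEHCOTE' cursor=0
After op 5 (backspace): buf='YEHCOTE' cursor=0
After op 6 (backspace): buf='YEHCOTE' cursor=0
After op 7 (delete): buf='EHCOTE' cursor=0
After op 8 (delete): buf='HCOTE' cursor=0
After op 9 (home): buf='HCOTE' cursor=0
After op 10 (undo): buf='EHCOTE' cursor=0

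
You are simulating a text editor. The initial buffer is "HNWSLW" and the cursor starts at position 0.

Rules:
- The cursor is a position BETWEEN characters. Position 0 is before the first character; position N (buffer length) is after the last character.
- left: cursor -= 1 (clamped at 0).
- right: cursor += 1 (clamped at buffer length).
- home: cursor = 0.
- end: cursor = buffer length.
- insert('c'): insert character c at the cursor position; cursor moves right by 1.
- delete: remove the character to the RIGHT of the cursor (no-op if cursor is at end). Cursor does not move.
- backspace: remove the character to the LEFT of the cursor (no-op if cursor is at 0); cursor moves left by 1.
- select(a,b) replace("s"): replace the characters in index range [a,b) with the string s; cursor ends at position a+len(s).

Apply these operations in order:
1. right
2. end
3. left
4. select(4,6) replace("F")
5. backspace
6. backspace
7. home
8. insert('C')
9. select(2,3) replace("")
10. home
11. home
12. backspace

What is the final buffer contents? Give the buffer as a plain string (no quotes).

Answer: CHW

Derivation:
After op 1 (right): buf='HNWSLW' cursor=1
After op 2 (end): buf='HNWSLW' cursor=6
After op 3 (left): buf='HNWSLW' cursor=5
After op 4 (select(4,6) replace("F")): buf='HNWSF' cursor=5
After op 5 (backspace): buf='HNWS' cursor=4
After op 6 (backspace): buf='HNW' cursor=3
After op 7 (home): buf='HNW' cursor=0
After op 8 (insert('C')): buf='CHNW' cursor=1
After op 9 (select(2,3) replace("")): buf='CHW' cursor=2
After op 10 (home): buf='CHW' cursor=0
After op 11 (home): buf='CHW' cursor=0
After op 12 (backspace): buf='CHW' cursor=0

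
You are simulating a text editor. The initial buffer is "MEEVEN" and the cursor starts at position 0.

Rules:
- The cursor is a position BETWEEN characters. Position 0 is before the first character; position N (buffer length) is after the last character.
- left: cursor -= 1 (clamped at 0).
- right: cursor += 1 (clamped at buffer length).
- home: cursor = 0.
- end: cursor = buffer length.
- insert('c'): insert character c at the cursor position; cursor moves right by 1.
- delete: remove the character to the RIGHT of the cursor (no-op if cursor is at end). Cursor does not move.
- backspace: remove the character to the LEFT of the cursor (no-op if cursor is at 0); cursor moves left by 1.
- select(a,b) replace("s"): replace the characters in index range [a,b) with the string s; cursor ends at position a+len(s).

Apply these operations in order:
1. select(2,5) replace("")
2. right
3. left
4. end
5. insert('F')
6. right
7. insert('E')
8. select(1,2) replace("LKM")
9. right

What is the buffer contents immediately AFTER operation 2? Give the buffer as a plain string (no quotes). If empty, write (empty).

After op 1 (select(2,5) replace("")): buf='MEN' cursor=2
After op 2 (right): buf='MEN' cursor=3

Answer: MEN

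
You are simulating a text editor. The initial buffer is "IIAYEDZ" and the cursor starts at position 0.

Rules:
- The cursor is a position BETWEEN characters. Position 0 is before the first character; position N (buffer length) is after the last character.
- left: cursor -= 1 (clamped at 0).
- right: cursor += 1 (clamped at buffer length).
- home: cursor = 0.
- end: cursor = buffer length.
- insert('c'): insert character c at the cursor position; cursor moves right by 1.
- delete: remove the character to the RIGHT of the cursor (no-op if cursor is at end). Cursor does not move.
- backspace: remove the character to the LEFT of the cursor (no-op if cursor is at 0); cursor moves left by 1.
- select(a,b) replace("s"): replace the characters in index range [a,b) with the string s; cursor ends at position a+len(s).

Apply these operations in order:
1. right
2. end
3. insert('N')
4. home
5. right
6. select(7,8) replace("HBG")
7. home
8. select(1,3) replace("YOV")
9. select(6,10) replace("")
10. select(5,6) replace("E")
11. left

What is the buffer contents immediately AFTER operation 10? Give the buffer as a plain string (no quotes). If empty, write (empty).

Answer: IYOVYEG

Derivation:
After op 1 (right): buf='IIAYEDZ' cursor=1
After op 2 (end): buf='IIAYEDZ' cursor=7
After op 3 (insert('N')): buf='IIAYEDZN' cursor=8
After op 4 (home): buf='IIAYEDZN' cursor=0
After op 5 (right): buf='IIAYEDZN' cursor=1
After op 6 (select(7,8) replace("HBG")): buf='IIAYEDZHBG' cursor=10
After op 7 (home): buf='IIAYEDZHBG' cursor=0
After op 8 (select(1,3) replace("YOV")): buf='IYOVYEDZHBG' cursor=4
After op 9 (select(6,10) replace("")): buf='IYOVYEG' cursor=6
After op 10 (select(5,6) replace("E")): buf='IYOVYEG' cursor=6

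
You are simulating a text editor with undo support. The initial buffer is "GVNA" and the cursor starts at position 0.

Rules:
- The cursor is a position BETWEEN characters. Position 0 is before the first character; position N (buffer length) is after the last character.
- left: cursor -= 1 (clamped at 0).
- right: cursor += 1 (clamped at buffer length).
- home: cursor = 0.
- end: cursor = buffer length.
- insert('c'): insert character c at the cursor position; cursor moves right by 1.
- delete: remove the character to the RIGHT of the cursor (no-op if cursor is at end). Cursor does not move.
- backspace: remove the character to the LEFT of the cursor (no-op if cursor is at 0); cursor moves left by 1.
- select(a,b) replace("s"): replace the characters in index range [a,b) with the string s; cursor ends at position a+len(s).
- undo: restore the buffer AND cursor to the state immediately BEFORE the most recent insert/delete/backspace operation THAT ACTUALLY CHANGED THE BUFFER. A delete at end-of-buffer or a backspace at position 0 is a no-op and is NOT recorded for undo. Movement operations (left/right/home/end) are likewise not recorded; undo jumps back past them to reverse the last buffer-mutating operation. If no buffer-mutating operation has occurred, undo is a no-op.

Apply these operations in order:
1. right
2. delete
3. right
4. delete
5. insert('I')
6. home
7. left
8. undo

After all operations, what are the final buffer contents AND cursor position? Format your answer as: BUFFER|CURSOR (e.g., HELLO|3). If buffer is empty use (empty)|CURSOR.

After op 1 (right): buf='GVNA' cursor=1
After op 2 (delete): buf='GNA' cursor=1
After op 3 (right): buf='GNA' cursor=2
After op 4 (delete): buf='GN' cursor=2
After op 5 (insert('I')): buf='GNI' cursor=3
After op 6 (home): buf='GNI' cursor=0
After op 7 (left): buf='GNI' cursor=0
After op 8 (undo): buf='GN' cursor=2

Answer: GN|2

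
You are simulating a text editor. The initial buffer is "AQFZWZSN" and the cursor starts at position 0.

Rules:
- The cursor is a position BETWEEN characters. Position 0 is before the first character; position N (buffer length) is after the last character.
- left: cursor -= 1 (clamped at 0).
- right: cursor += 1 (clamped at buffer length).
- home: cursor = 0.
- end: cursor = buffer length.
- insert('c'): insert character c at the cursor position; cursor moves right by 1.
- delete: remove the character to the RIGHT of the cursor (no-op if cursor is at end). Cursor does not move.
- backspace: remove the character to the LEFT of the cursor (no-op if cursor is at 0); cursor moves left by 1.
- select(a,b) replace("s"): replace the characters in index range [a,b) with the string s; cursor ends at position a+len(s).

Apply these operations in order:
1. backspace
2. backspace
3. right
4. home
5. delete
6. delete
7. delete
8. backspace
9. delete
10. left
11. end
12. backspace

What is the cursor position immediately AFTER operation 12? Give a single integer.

Answer: 3

Derivation:
After op 1 (backspace): buf='AQFZWZSN' cursor=0
After op 2 (backspace): buf='AQFZWZSN' cursor=0
After op 3 (right): buf='AQFZWZSN' cursor=1
After op 4 (home): buf='AQFZWZSN' cursor=0
After op 5 (delete): buf='QFZWZSN' cursor=0
After op 6 (delete): buf='FZWZSN' cursor=0
After op 7 (delete): buf='ZWZSN' cursor=0
After op 8 (backspace): buf='ZWZSN' cursor=0
After op 9 (delete): buf='WZSN' cursor=0
After op 10 (left): buf='WZSN' cursor=0
After op 11 (end): buf='WZSN' cursor=4
After op 12 (backspace): buf='WZS' cursor=3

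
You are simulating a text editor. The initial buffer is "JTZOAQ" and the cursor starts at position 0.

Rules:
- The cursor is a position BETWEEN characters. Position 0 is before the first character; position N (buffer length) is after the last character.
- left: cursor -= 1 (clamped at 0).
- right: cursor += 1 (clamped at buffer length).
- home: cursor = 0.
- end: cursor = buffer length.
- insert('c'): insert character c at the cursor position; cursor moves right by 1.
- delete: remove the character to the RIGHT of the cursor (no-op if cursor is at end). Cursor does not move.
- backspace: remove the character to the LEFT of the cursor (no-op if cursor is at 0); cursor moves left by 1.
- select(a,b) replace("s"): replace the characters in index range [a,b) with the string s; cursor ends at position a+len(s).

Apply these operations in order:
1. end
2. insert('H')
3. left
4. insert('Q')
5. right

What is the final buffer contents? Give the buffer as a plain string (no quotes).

After op 1 (end): buf='JTZOAQ' cursor=6
After op 2 (insert('H')): buf='JTZOAQH' cursor=7
After op 3 (left): buf='JTZOAQH' cursor=6
After op 4 (insert('Q')): buf='JTZOAQQH' cursor=7
After op 5 (right): buf='JTZOAQQH' cursor=8

Answer: JTZOAQQH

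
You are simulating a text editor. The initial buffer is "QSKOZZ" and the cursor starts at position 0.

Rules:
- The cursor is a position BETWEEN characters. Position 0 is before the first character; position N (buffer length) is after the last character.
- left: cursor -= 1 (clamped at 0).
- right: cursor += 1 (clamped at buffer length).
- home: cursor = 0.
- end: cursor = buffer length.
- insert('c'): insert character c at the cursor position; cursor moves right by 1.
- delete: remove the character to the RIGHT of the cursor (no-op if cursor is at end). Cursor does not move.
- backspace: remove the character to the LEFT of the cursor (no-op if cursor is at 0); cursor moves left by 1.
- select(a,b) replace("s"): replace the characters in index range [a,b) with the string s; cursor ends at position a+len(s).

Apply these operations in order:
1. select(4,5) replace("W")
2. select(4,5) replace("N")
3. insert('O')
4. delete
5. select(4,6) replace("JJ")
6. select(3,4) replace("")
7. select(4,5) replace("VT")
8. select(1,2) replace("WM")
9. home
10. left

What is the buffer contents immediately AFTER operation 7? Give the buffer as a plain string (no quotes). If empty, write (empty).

After op 1 (select(4,5) replace("W")): buf='QSKOWZ' cursor=5
After op 2 (select(4,5) replace("N")): buf='QSKONZ' cursor=5
After op 3 (insert('O')): buf='QSKONOZ' cursor=6
After op 4 (delete): buf='QSKONO' cursor=6
After op 5 (select(4,6) replace("JJ")): buf='QSKOJJ' cursor=6
After op 6 (select(3,4) replace("")): buf='QSKJJ' cursor=3
After op 7 (select(4,5) replace("VT")): buf='QSKJVT' cursor=6

Answer: QSKJVT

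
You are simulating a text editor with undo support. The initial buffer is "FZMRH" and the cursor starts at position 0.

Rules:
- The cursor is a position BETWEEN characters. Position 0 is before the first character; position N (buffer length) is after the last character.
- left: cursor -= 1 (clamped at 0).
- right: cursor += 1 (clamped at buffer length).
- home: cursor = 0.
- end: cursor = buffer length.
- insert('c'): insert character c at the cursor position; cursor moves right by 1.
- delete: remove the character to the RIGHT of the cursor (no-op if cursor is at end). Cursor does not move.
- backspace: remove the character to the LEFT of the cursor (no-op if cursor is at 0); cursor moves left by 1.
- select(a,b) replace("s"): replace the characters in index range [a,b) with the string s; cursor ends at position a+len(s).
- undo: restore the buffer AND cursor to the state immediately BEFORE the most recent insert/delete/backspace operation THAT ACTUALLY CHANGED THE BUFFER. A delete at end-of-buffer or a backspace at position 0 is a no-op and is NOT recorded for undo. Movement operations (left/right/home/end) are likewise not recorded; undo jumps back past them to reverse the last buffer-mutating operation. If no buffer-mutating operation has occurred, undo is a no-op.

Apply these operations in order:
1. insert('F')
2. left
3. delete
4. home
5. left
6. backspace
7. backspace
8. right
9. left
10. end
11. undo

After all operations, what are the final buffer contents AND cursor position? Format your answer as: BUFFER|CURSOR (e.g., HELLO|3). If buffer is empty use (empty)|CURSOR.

Answer: FFZMRH|0

Derivation:
After op 1 (insert('F')): buf='FFZMRH' cursor=1
After op 2 (left): buf='FFZMRH' cursor=0
After op 3 (delete): buf='FZMRH' cursor=0
After op 4 (home): buf='FZMRH' cursor=0
After op 5 (left): buf='FZMRH' cursor=0
After op 6 (backspace): buf='FZMRH' cursor=0
After op 7 (backspace): buf='FZMRH' cursor=0
After op 8 (right): buf='FZMRH' cursor=1
After op 9 (left): buf='FZMRH' cursor=0
After op 10 (end): buf='FZMRH' cursor=5
After op 11 (undo): buf='FFZMRH' cursor=0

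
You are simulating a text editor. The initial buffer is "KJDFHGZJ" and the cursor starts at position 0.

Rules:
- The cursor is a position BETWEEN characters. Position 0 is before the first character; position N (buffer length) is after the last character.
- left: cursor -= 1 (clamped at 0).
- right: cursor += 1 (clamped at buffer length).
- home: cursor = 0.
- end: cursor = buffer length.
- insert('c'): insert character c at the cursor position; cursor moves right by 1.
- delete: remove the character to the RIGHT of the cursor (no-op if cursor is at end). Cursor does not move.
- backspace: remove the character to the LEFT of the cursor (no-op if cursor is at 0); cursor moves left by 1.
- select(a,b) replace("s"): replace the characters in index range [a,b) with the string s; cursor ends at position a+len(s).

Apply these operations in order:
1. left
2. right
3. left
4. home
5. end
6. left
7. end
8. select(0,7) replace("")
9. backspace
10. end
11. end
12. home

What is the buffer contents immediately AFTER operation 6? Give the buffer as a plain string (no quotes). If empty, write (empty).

Answer: KJDFHGZJ

Derivation:
After op 1 (left): buf='KJDFHGZJ' cursor=0
After op 2 (right): buf='KJDFHGZJ' cursor=1
After op 3 (left): buf='KJDFHGZJ' cursor=0
After op 4 (home): buf='KJDFHGZJ' cursor=0
After op 5 (end): buf='KJDFHGZJ' cursor=8
After op 6 (left): buf='KJDFHGZJ' cursor=7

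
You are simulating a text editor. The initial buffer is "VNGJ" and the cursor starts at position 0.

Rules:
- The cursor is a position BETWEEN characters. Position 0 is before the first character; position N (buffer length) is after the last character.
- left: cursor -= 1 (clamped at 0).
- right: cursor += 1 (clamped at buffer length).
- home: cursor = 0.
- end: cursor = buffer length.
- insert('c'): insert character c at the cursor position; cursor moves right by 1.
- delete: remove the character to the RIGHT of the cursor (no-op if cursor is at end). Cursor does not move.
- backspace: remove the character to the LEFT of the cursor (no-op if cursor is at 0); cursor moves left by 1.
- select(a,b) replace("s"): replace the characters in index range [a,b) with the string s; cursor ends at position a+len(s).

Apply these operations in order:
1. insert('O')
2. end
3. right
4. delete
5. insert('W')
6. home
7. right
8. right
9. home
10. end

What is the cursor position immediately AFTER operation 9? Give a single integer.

Answer: 0

Derivation:
After op 1 (insert('O')): buf='OVNGJ' cursor=1
After op 2 (end): buf='OVNGJ' cursor=5
After op 3 (right): buf='OVNGJ' cursor=5
After op 4 (delete): buf='OVNGJ' cursor=5
After op 5 (insert('W')): buf='OVNGJW' cursor=6
After op 6 (home): buf='OVNGJW' cursor=0
After op 7 (right): buf='OVNGJW' cursor=1
After op 8 (right): buf='OVNGJW' cursor=2
After op 9 (home): buf='OVNGJW' cursor=0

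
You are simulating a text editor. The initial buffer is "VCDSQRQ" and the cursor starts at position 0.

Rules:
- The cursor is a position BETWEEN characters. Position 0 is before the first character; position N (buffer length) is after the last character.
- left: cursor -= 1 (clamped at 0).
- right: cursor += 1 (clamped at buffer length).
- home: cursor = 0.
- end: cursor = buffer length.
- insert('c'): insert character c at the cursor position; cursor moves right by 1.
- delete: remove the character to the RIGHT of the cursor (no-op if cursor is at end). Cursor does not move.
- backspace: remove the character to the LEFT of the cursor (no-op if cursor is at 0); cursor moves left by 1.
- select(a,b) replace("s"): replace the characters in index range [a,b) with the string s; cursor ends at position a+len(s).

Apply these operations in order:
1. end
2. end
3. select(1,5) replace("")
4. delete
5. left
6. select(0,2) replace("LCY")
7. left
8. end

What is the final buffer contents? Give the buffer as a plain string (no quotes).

Answer: LCY

Derivation:
After op 1 (end): buf='VCDSQRQ' cursor=7
After op 2 (end): buf='VCDSQRQ' cursor=7
After op 3 (select(1,5) replace("")): buf='VRQ' cursor=1
After op 4 (delete): buf='VQ' cursor=1
After op 5 (left): buf='VQ' cursor=0
After op 6 (select(0,2) replace("LCY")): buf='LCY' cursor=3
After op 7 (left): buf='LCY' cursor=2
After op 8 (end): buf='LCY' cursor=3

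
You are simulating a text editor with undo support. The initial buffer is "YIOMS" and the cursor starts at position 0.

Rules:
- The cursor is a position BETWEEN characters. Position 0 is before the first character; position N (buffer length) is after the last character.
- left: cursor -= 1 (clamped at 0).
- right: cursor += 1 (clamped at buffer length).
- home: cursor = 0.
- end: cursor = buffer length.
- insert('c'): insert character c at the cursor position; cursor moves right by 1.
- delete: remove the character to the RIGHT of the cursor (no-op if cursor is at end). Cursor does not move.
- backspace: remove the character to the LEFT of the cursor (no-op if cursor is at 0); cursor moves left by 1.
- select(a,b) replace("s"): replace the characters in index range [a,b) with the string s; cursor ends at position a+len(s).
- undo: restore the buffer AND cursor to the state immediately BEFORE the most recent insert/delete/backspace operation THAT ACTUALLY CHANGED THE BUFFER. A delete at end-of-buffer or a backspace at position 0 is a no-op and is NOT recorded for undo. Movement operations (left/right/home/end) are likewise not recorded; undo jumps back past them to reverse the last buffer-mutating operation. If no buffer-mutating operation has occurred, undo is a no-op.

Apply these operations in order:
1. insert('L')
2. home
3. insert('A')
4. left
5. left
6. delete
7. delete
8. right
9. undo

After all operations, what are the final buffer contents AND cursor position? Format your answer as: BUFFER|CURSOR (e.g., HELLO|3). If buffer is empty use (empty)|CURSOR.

Answer: LYIOMS|0

Derivation:
After op 1 (insert('L')): buf='LYIOMS' cursor=1
After op 2 (home): buf='LYIOMS' cursor=0
After op 3 (insert('A')): buf='ALYIOMS' cursor=1
After op 4 (left): buf='ALYIOMS' cursor=0
After op 5 (left): buf='ALYIOMS' cursor=0
After op 6 (delete): buf='LYIOMS' cursor=0
After op 7 (delete): buf='YIOMS' cursor=0
After op 8 (right): buf='YIOMS' cursor=1
After op 9 (undo): buf='LYIOMS' cursor=0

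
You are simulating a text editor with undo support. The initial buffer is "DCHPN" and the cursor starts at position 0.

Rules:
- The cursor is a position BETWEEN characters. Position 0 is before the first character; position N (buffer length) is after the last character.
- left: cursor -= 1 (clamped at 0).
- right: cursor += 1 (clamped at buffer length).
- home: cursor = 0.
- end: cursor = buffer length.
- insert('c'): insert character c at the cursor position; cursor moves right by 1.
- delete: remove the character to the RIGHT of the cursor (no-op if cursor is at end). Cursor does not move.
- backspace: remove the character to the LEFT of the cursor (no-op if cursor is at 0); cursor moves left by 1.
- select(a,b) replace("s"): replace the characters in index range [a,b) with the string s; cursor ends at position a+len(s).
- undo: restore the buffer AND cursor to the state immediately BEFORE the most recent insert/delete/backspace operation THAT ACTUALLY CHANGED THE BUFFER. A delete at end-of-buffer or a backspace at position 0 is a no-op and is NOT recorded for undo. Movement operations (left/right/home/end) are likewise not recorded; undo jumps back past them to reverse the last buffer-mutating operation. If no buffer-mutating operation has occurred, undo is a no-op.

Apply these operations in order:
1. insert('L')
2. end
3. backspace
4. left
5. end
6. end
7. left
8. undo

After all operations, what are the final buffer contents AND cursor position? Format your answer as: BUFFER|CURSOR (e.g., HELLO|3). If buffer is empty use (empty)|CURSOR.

Answer: LDCHPN|6

Derivation:
After op 1 (insert('L')): buf='LDCHPN' cursor=1
After op 2 (end): buf='LDCHPN' cursor=6
After op 3 (backspace): buf='LDCHP' cursor=5
After op 4 (left): buf='LDCHP' cursor=4
After op 5 (end): buf='LDCHP' cursor=5
After op 6 (end): buf='LDCHP' cursor=5
After op 7 (left): buf='LDCHP' cursor=4
After op 8 (undo): buf='LDCHPN' cursor=6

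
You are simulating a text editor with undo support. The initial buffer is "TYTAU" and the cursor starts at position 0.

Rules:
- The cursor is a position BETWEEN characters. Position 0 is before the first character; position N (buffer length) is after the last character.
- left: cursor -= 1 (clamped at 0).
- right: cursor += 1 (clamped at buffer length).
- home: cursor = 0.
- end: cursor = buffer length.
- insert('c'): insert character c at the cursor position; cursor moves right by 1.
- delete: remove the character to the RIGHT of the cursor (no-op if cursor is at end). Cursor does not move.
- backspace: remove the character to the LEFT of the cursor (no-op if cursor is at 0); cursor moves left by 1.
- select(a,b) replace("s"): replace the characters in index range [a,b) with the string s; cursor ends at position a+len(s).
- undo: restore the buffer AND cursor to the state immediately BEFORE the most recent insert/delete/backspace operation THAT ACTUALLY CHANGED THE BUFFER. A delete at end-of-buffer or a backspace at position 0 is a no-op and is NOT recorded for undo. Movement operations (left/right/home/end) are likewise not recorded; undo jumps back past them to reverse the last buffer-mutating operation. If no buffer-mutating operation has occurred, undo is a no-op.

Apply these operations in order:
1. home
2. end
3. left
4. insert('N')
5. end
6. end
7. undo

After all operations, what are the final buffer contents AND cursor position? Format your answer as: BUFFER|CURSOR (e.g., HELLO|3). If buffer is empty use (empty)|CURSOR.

Answer: TYTAU|4

Derivation:
After op 1 (home): buf='TYTAU' cursor=0
After op 2 (end): buf='TYTAU' cursor=5
After op 3 (left): buf='TYTAU' cursor=4
After op 4 (insert('N')): buf='TYTANU' cursor=5
After op 5 (end): buf='TYTANU' cursor=6
After op 6 (end): buf='TYTANU' cursor=6
After op 7 (undo): buf='TYTAU' cursor=4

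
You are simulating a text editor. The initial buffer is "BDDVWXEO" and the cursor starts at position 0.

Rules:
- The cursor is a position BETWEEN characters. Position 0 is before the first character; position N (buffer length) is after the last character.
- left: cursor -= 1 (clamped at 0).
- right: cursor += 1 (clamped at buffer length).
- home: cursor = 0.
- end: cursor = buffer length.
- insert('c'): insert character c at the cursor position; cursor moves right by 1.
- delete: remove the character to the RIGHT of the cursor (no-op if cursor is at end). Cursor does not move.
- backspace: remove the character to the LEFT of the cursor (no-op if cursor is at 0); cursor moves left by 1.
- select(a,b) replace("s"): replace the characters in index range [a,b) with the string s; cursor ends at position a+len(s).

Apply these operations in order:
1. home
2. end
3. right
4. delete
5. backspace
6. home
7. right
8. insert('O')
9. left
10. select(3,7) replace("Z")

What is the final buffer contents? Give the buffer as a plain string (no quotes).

Answer: BODZE

Derivation:
After op 1 (home): buf='BDDVWXEO' cursor=0
After op 2 (end): buf='BDDVWXEO' cursor=8
After op 3 (right): buf='BDDVWXEO' cursor=8
After op 4 (delete): buf='BDDVWXEO' cursor=8
After op 5 (backspace): buf='BDDVWXE' cursor=7
After op 6 (home): buf='BDDVWXE' cursor=0
After op 7 (right): buf='BDDVWXE' cursor=1
After op 8 (insert('O')): buf='BODDVWXE' cursor=2
After op 9 (left): buf='BODDVWXE' cursor=1
After op 10 (select(3,7) replace("Z")): buf='BODZE' cursor=4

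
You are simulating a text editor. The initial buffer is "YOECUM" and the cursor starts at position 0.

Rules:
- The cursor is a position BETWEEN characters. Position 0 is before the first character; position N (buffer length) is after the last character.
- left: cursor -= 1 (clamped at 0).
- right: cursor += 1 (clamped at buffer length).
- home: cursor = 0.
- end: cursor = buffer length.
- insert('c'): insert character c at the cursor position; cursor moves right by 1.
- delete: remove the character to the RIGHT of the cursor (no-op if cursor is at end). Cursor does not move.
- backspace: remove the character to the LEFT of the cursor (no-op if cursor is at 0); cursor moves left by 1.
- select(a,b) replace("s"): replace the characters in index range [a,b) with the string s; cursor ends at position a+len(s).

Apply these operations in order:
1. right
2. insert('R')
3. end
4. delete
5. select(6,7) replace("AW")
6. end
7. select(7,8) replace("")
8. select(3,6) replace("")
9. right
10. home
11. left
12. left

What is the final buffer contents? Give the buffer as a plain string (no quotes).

Answer: YROA

Derivation:
After op 1 (right): buf='YOECUM' cursor=1
After op 2 (insert('R')): buf='YROECUM' cursor=2
After op 3 (end): buf='YROECUM' cursor=7
After op 4 (delete): buf='YROECUM' cursor=7
After op 5 (select(6,7) replace("AW")): buf='YROECUAW' cursor=8
After op 6 (end): buf='YROECUAW' cursor=8
After op 7 (select(7,8) replace("")): buf='YROECUA' cursor=7
After op 8 (select(3,6) replace("")): buf='YROA' cursor=3
After op 9 (right): buf='YROA' cursor=4
After op 10 (home): buf='YROA' cursor=0
After op 11 (left): buf='YROA' cursor=0
After op 12 (left): buf='YROA' cursor=0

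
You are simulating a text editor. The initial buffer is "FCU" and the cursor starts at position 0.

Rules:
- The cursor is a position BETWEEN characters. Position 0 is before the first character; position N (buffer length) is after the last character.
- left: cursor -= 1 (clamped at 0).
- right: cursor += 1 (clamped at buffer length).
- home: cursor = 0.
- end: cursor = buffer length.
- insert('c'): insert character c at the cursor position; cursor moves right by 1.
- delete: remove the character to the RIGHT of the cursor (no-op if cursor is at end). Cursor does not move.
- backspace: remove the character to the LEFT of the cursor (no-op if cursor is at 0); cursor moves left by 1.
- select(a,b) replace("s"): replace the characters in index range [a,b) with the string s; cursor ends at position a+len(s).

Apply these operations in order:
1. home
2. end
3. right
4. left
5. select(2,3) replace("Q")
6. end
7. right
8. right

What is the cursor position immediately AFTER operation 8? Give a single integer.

Answer: 3

Derivation:
After op 1 (home): buf='FCU' cursor=0
After op 2 (end): buf='FCU' cursor=3
After op 3 (right): buf='FCU' cursor=3
After op 4 (left): buf='FCU' cursor=2
After op 5 (select(2,3) replace("Q")): buf='FCQ' cursor=3
After op 6 (end): buf='FCQ' cursor=3
After op 7 (right): buf='FCQ' cursor=3
After op 8 (right): buf='FCQ' cursor=3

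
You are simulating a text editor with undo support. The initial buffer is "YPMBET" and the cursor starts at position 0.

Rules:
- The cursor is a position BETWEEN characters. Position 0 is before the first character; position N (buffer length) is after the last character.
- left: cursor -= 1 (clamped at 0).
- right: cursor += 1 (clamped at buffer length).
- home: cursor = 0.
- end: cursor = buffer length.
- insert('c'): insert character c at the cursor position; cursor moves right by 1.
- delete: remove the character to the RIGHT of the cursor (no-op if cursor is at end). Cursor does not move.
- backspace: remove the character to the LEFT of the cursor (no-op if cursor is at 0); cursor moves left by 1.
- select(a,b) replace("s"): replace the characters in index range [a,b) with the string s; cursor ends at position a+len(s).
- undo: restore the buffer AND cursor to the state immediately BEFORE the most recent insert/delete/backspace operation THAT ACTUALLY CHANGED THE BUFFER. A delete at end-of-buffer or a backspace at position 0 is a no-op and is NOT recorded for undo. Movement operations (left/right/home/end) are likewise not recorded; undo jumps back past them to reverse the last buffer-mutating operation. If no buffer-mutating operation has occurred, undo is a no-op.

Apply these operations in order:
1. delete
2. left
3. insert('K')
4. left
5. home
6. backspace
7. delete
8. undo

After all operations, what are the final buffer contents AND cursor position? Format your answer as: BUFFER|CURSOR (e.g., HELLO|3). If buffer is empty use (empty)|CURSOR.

After op 1 (delete): buf='PMBET' cursor=0
After op 2 (left): buf='PMBET' cursor=0
After op 3 (insert('K')): buf='KPMBET' cursor=1
After op 4 (left): buf='KPMBET' cursor=0
After op 5 (home): buf='KPMBET' cursor=0
After op 6 (backspace): buf='KPMBET' cursor=0
After op 7 (delete): buf='PMBET' cursor=0
After op 8 (undo): buf='KPMBET' cursor=0

Answer: KPMBET|0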